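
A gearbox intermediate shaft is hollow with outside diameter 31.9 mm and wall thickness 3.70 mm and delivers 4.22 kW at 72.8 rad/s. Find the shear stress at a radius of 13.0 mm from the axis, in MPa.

11.4 MPa

ω = 72.8 rad/s, so T = P/ω = 4.22×10³ / 72.80 = 57.97 N·m.
J = π(d_o⁴ − d_i⁴)/32 = π(0.0319⁴ − 0.0245⁴)/32 = 6.629×10^-8 m⁴.
Shear stress varies linearly with radius: τ = T·r/J = 57.97 × 0.0130 / 6.629×10^-8 = 1.137×10^7 Pa.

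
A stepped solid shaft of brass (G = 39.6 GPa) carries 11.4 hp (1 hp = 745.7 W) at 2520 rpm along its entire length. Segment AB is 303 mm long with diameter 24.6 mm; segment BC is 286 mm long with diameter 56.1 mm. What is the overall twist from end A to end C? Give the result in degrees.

ω = 2π·2520/60 = 263.9 rad/s, so T = P/ω = 11.4×745.7 / 263.9 = 32.21 N·m.
J_AB = π(0.0246)⁴/32 = 3.60×10^-8 m⁴; J_BC = π(0.0561)⁴/32 = 9.72×10^-7 m⁴.
θ = (T/G)·Σ L_i/J_i = (32.21/39.6×10⁹)·(0.303/3.60×10^-8 + 0.286/9.72×10^-7) = 7.095×10^-3 rad.

0.407°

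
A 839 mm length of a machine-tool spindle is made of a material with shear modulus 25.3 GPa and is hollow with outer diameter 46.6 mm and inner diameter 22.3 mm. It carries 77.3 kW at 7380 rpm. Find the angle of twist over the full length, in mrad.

7.56 mrad

ω = 2π·7380/60 = 772.8 rad/s, so T = P/ω = 77.3×10³ / 772.8 = 100.0 N·m.
J = π(d_o⁴ − d_i⁴)/32 = π(0.0466⁴ − 0.0223⁴)/32 = 4.387×10^-7 m⁴.
θ = T·L/(G·J) = 100.0 × 0.839 / (25.3×10⁹ × 4.387×10^-7) = 7.561×10^-3 rad.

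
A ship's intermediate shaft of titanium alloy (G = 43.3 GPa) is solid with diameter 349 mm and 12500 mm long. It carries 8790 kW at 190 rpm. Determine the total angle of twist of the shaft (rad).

0.0876 rad

ω = 2π·190/60 = 19.90 rad/s, so T = P/ω = 8790×10³ / 19.90 = 441800 N·m.
J = πd⁴/32 = π(0.349)⁴/32 = 1.456×10^-3 m⁴.
θ = T·L/(G·J) = 441800 × 12.5 / (43.3×10⁹ × 1.456×10^-3) = 0.08756 rad.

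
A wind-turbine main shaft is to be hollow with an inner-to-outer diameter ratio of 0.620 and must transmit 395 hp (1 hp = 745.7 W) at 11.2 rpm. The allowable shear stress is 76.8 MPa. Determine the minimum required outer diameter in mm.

269 mm

ω = 2π·11.2/60 = 1.173 rad/s, so T = P/ω = 395×745.7 / 1.173 = 251100 N·m.
For a hollow shaft with d_i/d_o = 0.620: τ_max = 16T/(π d_o³ (1−k⁴)), so d_o = [16T/(π τ_allow (1−k⁴))]^(1/3) = [16·251100/(π·7.68×10^7·0.8522)]^(1/3) = 0.2694 m.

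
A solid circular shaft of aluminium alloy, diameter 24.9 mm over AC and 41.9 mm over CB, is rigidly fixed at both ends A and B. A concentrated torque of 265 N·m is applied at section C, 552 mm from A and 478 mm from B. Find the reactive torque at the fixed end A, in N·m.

Compatibility: T_A·a/J_AC = T_B·b/J_CB with T_A + T_B = T₀.
J_AC = 3.77×10^-8 m⁴, J_CB = 3.03×10^-7 m⁴, so T_A = T₀·(J_AC/a)/((J_AC/a)+(J_CB/b)) = 25.83 N·m, T_B = 239.2 N·m.

25.8 N·m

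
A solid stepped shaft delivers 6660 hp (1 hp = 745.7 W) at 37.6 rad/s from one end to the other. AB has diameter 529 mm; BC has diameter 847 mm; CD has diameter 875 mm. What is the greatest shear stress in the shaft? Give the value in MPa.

ω = 37.6 rad/s, so T = P/ω = 6660×745.7 / 37.60 = 132100 N·m.
Under the same torque, τ_max = 16T/(πd³) is largest where d is smallest — segment AB (d = 529 mm).
τ_max = 16·132100/(π·(0.529)³) = 4.544×10^6 Pa.

4.54 MPa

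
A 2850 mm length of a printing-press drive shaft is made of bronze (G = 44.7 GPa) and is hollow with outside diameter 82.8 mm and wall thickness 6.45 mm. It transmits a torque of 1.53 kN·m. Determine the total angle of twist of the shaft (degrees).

2.46°

J = π(d_o⁴ − d_i⁴)/32 = π(0.0828⁴ − 0.0699⁴)/32 = 2.271×10^-6 m⁴.
θ = T·L/(G·J) = 1530 × 2.85 / (44.7×10⁹ × 2.271×10^-6) = 0.04296 rad.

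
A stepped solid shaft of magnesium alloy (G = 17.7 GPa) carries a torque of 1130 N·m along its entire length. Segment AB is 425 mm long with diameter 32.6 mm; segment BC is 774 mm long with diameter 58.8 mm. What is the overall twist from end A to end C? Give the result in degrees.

J_AB = π(0.0326)⁴/32 = 1.11×10^-7 m⁴; J_BC = π(0.0588)⁴/32 = 1.17×10^-6 m⁴.
θ = (T/G)·Σ L_i/J_i = (1130/17.7×10⁹)·(0.425/1.11×10^-7 + 0.774/1.17×10^-6) = 0.2868 rad.

16.4°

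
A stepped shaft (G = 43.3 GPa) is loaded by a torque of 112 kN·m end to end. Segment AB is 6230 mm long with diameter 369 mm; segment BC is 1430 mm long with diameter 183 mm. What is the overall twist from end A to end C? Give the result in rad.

0.0424 rad

J_AB = π(0.369)⁴/32 = 1.82×10^-3 m⁴; J_BC = π(0.183)⁴/32 = 1.10×10^-4 m⁴.
θ = (T/G)·Σ L_i/J_i = (112000/43.3×10⁹)·(6.23/1.82×10^-3 + 1.43/1.10×10^-4) = 0.04245 rad.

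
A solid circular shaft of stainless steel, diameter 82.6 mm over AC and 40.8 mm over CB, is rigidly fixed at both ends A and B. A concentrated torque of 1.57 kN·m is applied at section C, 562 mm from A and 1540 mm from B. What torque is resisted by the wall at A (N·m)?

1540 N·m

Compatibility: T_A·a/J_AC = T_B·b/J_CB with T_A + T_B = T₀.
J_AC = 4.57×10^-6 m⁴, J_CB = 2.72×10^-7 m⁴, so T_A = T₀·(J_AC/a)/((J_AC/a)+(J_CB/b)) = 1537 N·m, T_B = 33.38 N·m.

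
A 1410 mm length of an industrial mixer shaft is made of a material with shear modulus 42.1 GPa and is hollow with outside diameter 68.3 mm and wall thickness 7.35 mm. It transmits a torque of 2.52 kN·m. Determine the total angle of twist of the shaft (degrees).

3.65°

J = π(d_o⁴ − d_i⁴)/32 = π(0.0683⁴ − 0.0536⁴)/32 = 1.326×10^-6 m⁴.
θ = T·L/(G·J) = 2520 × 1.41 / (42.1×10⁹ × 1.326×10^-6) = 0.06365 rad.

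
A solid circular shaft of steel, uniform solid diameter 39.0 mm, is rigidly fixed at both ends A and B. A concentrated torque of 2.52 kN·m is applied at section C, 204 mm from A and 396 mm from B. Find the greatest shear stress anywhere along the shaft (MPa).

143 MPa

With uniform GJ and both ends fixed, compatibility θ_AC = θ_CB gives T_A·a = T_B·b, together with T_A + T_B = T₀.
T_A = T₀·b/(a+b) = 2520·396/600.0 = 1663 N·m; T_B = 856.8 N·m.
τ in each portion: τ_AC = 1.43×10^8 Pa, τ_CB = 7.36×10^7 Pa; maximum is in AC.
τ_max = T_AC·r/J = 1663·0.0195/2.27×10^-7 = 1.428×10^8 Pa.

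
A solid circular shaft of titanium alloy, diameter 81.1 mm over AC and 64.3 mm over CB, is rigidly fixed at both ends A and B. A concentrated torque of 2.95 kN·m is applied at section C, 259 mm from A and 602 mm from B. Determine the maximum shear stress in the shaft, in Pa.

Compatibility: T_A·a/J_AC = T_B·b/J_CB with T_A + T_B = T₀.
J_AC = 4.25×10^-6 m⁴, J_CB = 1.68×10^-6 m⁴, so T_A = T₀·(J_AC/a)/((J_AC/a)+(J_CB/b)) = 2521 N·m, T_B = 428.6 N·m.
τ in each portion: τ_AC = 2.41×10^7 Pa, τ_CB = 8.21×10^6 Pa; maximum is in AC.
τ_max = T_AC·r/J = 2521·0.0405/4.25×10^-6 = 2.407×10^7 Pa.

2.41e7 Pa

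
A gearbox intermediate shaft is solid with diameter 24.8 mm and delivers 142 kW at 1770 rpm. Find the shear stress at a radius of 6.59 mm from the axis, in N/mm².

ω = 2π·1770/60 = 185.4 rad/s, so T = P/ω = 142×10³ / 185.4 = 766.1 N·m.
J = πd⁴/32 = π(0.0248)⁴/32 = 3.714×10^-8 m⁴.
Shear stress varies linearly with radius: τ = T·r/J = 766.1 × 0.00659 / 3.714×10^-8 = 1.359×10^8 Pa.

136 N/mm²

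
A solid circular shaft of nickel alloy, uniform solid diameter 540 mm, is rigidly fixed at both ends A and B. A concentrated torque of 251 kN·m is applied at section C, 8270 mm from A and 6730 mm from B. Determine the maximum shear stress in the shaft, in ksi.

0.649 ksi

With uniform GJ and both ends fixed, compatibility θ_AC = θ_CB gives T_A·a = T_B·b, together with T_A + T_B = T₀.
T_A = T₀·b/(a+b) = 251000·6730/15000 = 112600 N·m; T_B = 138400 N·m.
τ in each portion: τ_AC = 3.64×10^6 Pa, τ_CB = 4.48×10^6 Pa; maximum is in CB.
τ_max = T_CB·r/J = 138400·0.270/8.35×10^-3 = 4.476×10^6 Pa.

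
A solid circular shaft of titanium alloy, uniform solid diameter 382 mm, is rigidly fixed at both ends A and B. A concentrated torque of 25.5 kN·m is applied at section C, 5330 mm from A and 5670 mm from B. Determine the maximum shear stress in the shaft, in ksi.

With uniform GJ and both ends fixed, compatibility θ_AC = θ_CB gives T_A·a = T_B·b, together with T_A + T_B = T₀.
T_A = T₀·b/(a+b) = 25500·5670/11000 = 13140 N·m; T_B = 12360 N·m.
τ in each portion: τ_AC = 1.20×10^6 Pa, τ_CB = 1.13×10^6 Pa; maximum is in AC.
τ_max = T_AC·r/J = 13140·0.191/2.09×10^-3 = 1.201×10^6 Pa.

0.174 ksi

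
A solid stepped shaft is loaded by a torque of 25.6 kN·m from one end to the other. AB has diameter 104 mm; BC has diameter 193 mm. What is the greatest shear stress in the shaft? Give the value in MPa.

116 MPa

Under the same torque, τ_max = 16T/(πd³) is largest where d is smallest — segment AB (d = 104 mm).
τ_max = 16·25600/(π·(0.104)³) = 1.159×10^8 Pa.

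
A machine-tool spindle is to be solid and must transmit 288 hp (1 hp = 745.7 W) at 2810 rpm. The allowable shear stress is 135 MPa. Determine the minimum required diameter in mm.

ω = 2π·2810/60 = 294.3 rad/s, so T = P/ω = 288×745.7 / 294.3 = 729.8 N·m.
For a solid shaft τ_max = 16T/(πd³), so d = (16T/(π τ_allow))^(1/3) = (16·729.8/(π·1.35×10^8))^(1/3) = 0.03020 m.

30.2 mm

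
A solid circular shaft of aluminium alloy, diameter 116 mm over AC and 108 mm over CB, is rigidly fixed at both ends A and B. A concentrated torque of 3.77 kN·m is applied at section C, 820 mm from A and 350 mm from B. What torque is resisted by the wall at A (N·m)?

1370 N·m

Compatibility: T_A·a/J_AC = T_B·b/J_CB with T_A + T_B = T₀.
J_AC = 1.78×10^-5 m⁴, J_CB = 1.34×10^-5 m⁴, so T_A = T₀·(J_AC/a)/((J_AC/a)+(J_CB/b)) = 1366 N·m, T_B = 2404 N·m.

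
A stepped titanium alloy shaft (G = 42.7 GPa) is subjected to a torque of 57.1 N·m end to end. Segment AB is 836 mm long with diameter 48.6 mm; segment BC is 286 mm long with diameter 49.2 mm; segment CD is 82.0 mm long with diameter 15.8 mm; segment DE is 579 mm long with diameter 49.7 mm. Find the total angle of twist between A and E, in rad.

J_AB = π(0.0486)⁴/32 = 5.48×10^-7 m⁴; J_BC = π(0.0492)⁴/32 = 5.75×10^-7 m⁴; J_CD = π(0.0158)⁴/32 = 6.12×10^-9 m⁴; J_DE = π(0.0497)⁴/32 = 5.99×10^-7 m⁴.
θ = (T/G)·Σ L_i/J_i = (57.10/42.7×10⁹)·(0.836/5.48×10^-7 + 0.286/5.75×10^-7 + 0.0820/6.12×10^-9 + 0.579/5.99×10^-7) = 0.02192 rad.

0.0219 rad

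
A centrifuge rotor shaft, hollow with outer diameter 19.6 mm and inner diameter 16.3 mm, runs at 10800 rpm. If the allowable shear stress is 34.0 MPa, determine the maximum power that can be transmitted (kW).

J = π(d_o⁴ − d_i⁴)/32 = π(0.0196⁴ − 0.0163⁴)/32 = 7.558×10^-9 m⁴.
T_max = τ_allow·J/r = 3.40×10^7 × 7.558×10^-9 / 0.00980 = 26.22 N·m.
ω = 2π·10800/60 = 1131 rad/s, so P_max = T_max·ω = 2.966×10^4 W.

29.7 kW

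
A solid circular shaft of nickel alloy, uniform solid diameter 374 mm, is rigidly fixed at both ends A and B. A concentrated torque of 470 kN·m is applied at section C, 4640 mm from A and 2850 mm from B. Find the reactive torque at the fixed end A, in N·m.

With uniform GJ and both ends fixed, compatibility θ_AC = θ_CB gives T_A·a = T_B·b, together with T_A + T_B = T₀.
T_A = T₀·b/(a+b) = 470000·2850/7490 = 178800 N·m; T_B = 291200 N·m.

179000 N·m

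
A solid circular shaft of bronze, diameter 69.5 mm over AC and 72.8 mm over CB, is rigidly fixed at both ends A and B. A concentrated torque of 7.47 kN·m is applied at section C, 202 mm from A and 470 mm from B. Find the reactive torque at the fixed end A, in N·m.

Compatibility: T_A·a/J_AC = T_B·b/J_CB with T_A + T_B = T₀.
J_AC = 2.29×10^-6 m⁴, J_CB = 2.76×10^-6 m⁴, so T_A = T₀·(J_AC/a)/((J_AC/a)+(J_CB/b)) = 4923 N·m, T_B = 2547 N·m.

4920 N·m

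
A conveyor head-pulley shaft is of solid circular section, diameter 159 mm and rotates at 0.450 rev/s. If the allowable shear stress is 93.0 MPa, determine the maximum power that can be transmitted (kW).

208 kW

J = πd⁴/32 = π(0.159)⁴/32 = 6.275×10^-5 m⁴.
T_max = τ_allow·J/r = 9.30×10^7 × 6.275×10^-5 / 0.0795 = 73400 N·m.
ω = 2π·0.450 = 2.827 rad/s, so P_max = T_max·ω = 2.075×10^5 W.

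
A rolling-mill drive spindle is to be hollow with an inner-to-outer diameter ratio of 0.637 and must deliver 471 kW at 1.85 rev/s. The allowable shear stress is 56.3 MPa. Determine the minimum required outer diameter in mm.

164 mm

ω = 2π·1.85 = 11.62 rad/s, so T = P/ω = 471×10³ / 11.62 = 40520 N·m.
For a hollow shaft with d_i/d_o = 0.637: τ_max = 16T/(π d_o³ (1−k⁴)), so d_o = [16T/(π τ_allow (1−k⁴))]^(1/3) = [16·40520/(π·5.63×10^7·0.8354)]^(1/3) = 0.1637 m.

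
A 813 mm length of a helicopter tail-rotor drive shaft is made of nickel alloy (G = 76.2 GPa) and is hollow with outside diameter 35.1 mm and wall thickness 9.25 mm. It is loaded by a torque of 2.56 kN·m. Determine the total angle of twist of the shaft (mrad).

J = π(d_o⁴ − d_i⁴)/32 = π(0.0351⁴ − 0.0166⁴)/32 = 1.416×10^-7 m⁴.
θ = T·L/(G·J) = 2560 × 0.813 / (76.2×10⁹ × 1.416×10^-7) = 0.1929 rad.

193 mrad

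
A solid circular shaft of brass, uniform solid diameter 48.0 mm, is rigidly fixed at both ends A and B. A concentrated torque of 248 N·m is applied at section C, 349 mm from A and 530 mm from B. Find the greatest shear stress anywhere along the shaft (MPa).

6.89 MPa

With uniform GJ and both ends fixed, compatibility θ_AC = θ_CB gives T_A·a = T_B·b, together with T_A + T_B = T₀.
T_A = T₀·b/(a+b) = 248.0·530/879.0 = 149.5 N·m; T_B = 98.47 N·m.
τ in each portion: τ_AC = 6.89×10^6 Pa, τ_CB = 4.53×10^6 Pa; maximum is in AC.
τ_max = T_AC·r/J = 149.5·0.0240/5.21×10^-7 = 6.886×10^6 Pa.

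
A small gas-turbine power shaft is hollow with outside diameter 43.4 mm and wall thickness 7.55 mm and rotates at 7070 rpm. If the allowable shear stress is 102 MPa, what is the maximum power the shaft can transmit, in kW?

J = π(d_o⁴ − d_i⁴)/32 = π(0.0434⁴ − 0.0283⁴)/32 = 2.853×10^-7 m⁴.
T_max = τ_allow·J/r = 1.02×10^8 × 2.853×10^-7 / 0.0217 = 1341 N·m.
ω = 2π·7070/60 = 740.4 rad/s, so P_max = T_max·ω = 9.930×10^5 W.

993 kW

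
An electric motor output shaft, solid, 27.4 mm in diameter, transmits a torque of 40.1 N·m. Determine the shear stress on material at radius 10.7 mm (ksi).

J = πd⁴/32 = π(0.0274)⁴/32 = 5.534×10^-8 m⁴.
Shear stress varies linearly with radius: τ = T·r/J = 40.10 × 0.0107 / 5.534×10^-8 = 7.754×10^6 Pa.

1.12 ksi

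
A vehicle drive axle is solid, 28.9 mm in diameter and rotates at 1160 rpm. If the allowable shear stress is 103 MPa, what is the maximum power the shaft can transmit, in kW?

59.3 kW

J = πd⁴/32 = π(0.0289)⁴/32 = 6.848×10^-8 m⁴.
T_max = τ_allow·J/r = 1.03×10^8 × 6.848×10^-8 / 0.0144 = 488.2 N·m.
ω = 2π·1160/60 = 121.5 rad/s, so P_max = T_max·ω = 5.930×10^4 W.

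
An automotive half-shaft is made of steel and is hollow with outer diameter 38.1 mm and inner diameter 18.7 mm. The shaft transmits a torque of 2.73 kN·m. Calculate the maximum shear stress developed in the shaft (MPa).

J = π(d_o⁴ − d_i⁴)/32 = π(0.0381⁴ − 0.0187⁴)/32 = 1.949×10^-7 m⁴.
τ_max = T·r/J = 2730 × 0.0191 / 1.949×10^-7 = 2.669×10^8 Pa.

267 MPa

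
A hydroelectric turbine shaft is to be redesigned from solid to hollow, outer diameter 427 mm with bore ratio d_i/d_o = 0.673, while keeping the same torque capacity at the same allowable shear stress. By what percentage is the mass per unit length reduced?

Equal τ_max and T ⇒ the solid shaft needs d_s³ = d_o³(1−k⁴), so d_s = 427·(1−0.673⁴)^(1/3) = 395.5 mm.
Area ratio A_h/A_s = d_o²(1−k²)/d_s² = (1−k²)/(1−k⁴)^(2/3) = 0.6376.
Mass saving = 1 − 0.6376 = 36.2 %.

36.2 %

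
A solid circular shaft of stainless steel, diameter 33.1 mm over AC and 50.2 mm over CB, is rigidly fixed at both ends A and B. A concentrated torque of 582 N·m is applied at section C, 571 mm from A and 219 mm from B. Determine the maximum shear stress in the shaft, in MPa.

21.8 MPa

Compatibility: T_A·a/J_AC = T_B·b/J_CB with T_A + T_B = T₀.
J_AC = 1.18×10^-7 m⁴, J_CB = 6.23×10^-7 m⁴, so T_A = T₀·(J_AC/a)/((J_AC/a)+(J_CB/b)) = 39.34 N·m, T_B = 542.7 N·m.
τ in each portion: τ_AC = 5.52×10^6 Pa, τ_CB = 2.18×10^7 Pa; maximum is in CB.
τ_max = T_CB·r/J = 542.7·0.0251/6.23×10^-7 = 2.185×10^7 Pa.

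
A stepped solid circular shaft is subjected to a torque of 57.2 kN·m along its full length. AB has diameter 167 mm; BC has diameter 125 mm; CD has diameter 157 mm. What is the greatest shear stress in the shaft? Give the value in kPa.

Under the same torque, τ_max = 16T/(πd³) is largest where d is smallest — segment BC (d = 125 mm).
τ_max = 16·57200/(π·(0.125)³) = 1.492×10^8 Pa.

149000 kPa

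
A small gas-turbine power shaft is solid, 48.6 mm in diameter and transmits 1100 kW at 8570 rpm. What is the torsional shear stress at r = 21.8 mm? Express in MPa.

48.8 MPa

ω = 2π·8570/60 = 897.4 rad/s, so T = P/ω = 1100×10³ / 897.4 = 1226 N·m.
J = πd⁴/32 = π(0.0486)⁴/32 = 5.477×10^-7 m⁴.
Shear stress varies linearly with radius: τ = T·r/J = 1226 × 0.0218 / 5.477×10^-7 = 4.879×10^7 Pa.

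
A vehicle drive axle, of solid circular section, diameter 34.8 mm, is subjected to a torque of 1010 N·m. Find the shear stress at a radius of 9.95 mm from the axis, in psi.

J = πd⁴/32 = π(0.0348)⁴/32 = 1.440×10^-7 m⁴.
Shear stress varies linearly with radius: τ = T·r/J = 1010 × 0.00995 / 1.440×10^-7 = 6.980×10^7 Pa.

10100 psi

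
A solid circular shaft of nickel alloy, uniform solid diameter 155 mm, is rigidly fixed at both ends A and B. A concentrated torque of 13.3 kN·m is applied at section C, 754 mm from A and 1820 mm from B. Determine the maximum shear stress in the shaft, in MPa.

12.9 MPa

With uniform GJ and both ends fixed, compatibility θ_AC = θ_CB gives T_A·a = T_B·b, together with T_A + T_B = T₀.
T_A = T₀·b/(a+b) = 13300·1820/2574 = 9404 N·m; T_B = 3896 N·m.
τ in each portion: τ_AC = 1.29×10^7 Pa, τ_CB = 5.33×10^6 Pa; maximum is in AC.
τ_max = T_AC·r/J = 9404·0.0775/5.67×10^-5 = 1.286×10^7 Pa.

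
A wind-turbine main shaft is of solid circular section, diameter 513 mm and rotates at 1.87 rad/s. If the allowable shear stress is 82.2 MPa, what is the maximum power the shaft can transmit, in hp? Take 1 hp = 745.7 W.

5460 hp

J = πd⁴/32 = π(0.513)⁴/32 = 6.799×10^-3 m⁴.
T_max = τ_allow·J/r = 8.22×10^7 × 6.799×10^-3 / 0.257 = 2.179e6 N·m.
ω = 1.87 rad/s, so P_max = T_max·ω = 4.075×10^6 W.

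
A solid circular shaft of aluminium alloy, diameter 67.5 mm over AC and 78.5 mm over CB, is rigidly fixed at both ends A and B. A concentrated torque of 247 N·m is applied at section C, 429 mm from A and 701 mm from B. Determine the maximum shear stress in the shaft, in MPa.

Compatibility: T_A·a/J_AC = T_B·b/J_CB with T_A + T_B = T₀.
J_AC = 2.04×10^-6 m⁴, J_CB = 3.73×10^-6 m⁴, so T_A = T₀·(J_AC/a)/((J_AC/a)+(J_CB/b)) = 116.5 N·m, T_B = 130.5 N·m.
τ in each portion: τ_AC = 1.93×10^6 Pa, τ_CB = 1.37×10^6 Pa; maximum is in AC.
τ_max = T_AC·r/J = 116.5·0.0338/2.04×10^-6 = 1.930×10^6 Pa.

1.93 MPa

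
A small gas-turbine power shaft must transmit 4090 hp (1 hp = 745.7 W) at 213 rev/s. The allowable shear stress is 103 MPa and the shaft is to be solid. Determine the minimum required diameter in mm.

48.3 mm

ω = 2π·213 = 1338 rad/s, so T = P/ω = 4090×745.7 / 1338 = 2279 N·m.
For a solid shaft τ_max = 16T/(πd³), so d = (16T/(π τ_allow))^(1/3) = (16·2279/(π·1.03×10^8))^(1/3) = 0.04830 m.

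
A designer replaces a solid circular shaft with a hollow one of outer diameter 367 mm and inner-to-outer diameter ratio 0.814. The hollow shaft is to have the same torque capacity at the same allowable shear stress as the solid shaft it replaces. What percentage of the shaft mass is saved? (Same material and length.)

Equal τ_max and T ⇒ the solid shaft needs d_s³ = d_o³(1−k⁴), so d_s = 367·(1−0.814⁴)^(1/3) = 302.7 mm.
Area ratio A_h/A_s = d_o²(1−k²)/d_s² = (1−k²)/(1−k⁴)^(2/3) = 0.4961.
Mass saving = 1 − 0.4961 = 50.4 %.

50.4 %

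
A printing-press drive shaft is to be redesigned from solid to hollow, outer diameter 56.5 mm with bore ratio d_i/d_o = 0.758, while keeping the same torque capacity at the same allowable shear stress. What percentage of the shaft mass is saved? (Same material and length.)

44.4 %

Equal τ_max and T ⇒ the solid shaft needs d_s³ = d_o³(1−k⁴), so d_s = 56.5·(1−0.758⁴)^(1/3) = 49.44 mm.
Area ratio A_h/A_s = d_o²(1−k²)/d_s² = (1−k²)/(1−k⁴)^(2/3) = 0.5557.
Mass saving = 1 − 0.5557 = 44.4 %.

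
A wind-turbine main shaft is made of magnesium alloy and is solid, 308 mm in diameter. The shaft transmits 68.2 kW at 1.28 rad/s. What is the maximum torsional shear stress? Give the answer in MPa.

9.29 MPa

ω = 1.28 rad/s, so T = P/ω = 68.2×10³ / 1.280 = 53280 N·m.
J = πd⁴/32 = π(0.308)⁴/32 = 8.835×10^-4 m⁴.
τ_max = T·r/J = 53280 × 0.154 / 8.835×10^-4 = 9.287×10^6 Pa.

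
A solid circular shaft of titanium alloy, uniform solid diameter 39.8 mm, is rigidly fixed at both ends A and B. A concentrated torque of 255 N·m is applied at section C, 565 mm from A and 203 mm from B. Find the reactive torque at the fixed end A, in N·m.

With uniform GJ and both ends fixed, compatibility θ_AC = θ_CB gives T_A·a = T_B·b, together with T_A + T_B = T₀.
T_A = T₀·b/(a+b) = 255.0·203/768.0 = 67.40 N·m; T_B = 187.6 N·m.

67.4 N·m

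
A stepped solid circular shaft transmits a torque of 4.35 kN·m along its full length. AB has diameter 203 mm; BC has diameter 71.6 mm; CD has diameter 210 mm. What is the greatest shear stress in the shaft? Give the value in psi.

Under the same torque, τ_max = 16T/(πd³) is largest where d is smallest — segment BC (d = 71.6 mm).
τ_max = 16·4350/(π·(0.0716)³) = 6.036×10^7 Pa.

8750 psi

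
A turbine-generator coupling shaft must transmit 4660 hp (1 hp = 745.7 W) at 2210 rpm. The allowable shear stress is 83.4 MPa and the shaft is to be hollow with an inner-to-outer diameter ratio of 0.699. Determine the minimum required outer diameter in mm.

ω = 2π·2210/60 = 231.4 rad/s, so T = P/ω = 4660×745.7 / 231.4 = 15020 N·m.
For a hollow shaft with d_i/d_o = 0.699: τ_max = 16T/(π d_o³ (1−k⁴)), so d_o = [16T/(π τ_allow (1−k⁴))]^(1/3) = [16·15020/(π·8.34×10^7·0.7613)]^(1/3) = 0.1064 m.

106 mm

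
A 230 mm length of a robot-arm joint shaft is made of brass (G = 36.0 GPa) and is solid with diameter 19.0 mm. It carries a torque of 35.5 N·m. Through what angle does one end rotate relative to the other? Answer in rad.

J = πd⁴/32 = π(0.0190)⁴/32 = 1.279×10^-8 m⁴.
θ = T·L/(G·J) = 35.50 × 0.230 / (36.0×10⁹ × 1.279×10^-8) = 0.01773 rad.

0.0177 rad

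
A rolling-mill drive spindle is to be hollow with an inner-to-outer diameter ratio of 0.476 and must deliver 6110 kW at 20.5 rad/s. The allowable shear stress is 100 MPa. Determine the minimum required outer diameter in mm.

252 mm

ω = 20.5 rad/s, so T = P/ω = 6110×10³ / 20.50 = 298000 N·m.
For a hollow shaft with d_i/d_o = 0.476: τ_max = 16T/(π d_o³ (1−k⁴)), so d_o = [16T/(π τ_allow (1−k⁴))]^(1/3) = [16·298000/(π·1.00×10^8·0.9487)]^(1/3) = 0.2520 m.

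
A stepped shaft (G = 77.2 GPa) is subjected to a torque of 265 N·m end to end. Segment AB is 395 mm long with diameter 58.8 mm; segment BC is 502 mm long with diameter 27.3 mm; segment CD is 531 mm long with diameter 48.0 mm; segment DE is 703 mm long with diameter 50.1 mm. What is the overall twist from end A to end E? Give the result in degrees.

2.30°

J_AB = π(0.0588)⁴/32 = 1.17×10^-6 m⁴; J_BC = π(0.0273)⁴/32 = 5.45×10^-8 m⁴; J_CD = π(0.0480)⁴/32 = 5.21×10^-7 m⁴; J_DE = π(0.0501)⁴/32 = 6.19×10^-7 m⁴.
θ = (T/G)·Σ L_i/J_i = (265.0/77.2×10⁹)·(0.395/1.17×10^-6 + 0.502/5.45×10^-8 + 0.531/5.21×10^-7 + 0.703/6.19×10^-7) = 0.04015 rad.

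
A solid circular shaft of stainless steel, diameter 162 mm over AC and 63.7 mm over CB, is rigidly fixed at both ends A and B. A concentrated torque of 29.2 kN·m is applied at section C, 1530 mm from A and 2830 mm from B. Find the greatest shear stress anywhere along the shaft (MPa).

Compatibility: T_A·a/J_AC = T_B·b/J_CB with T_A + T_B = T₀.
J_AC = 6.76×10^-5 m⁴, J_CB = 1.62×10^-6 m⁴, so T_A = T₀·(J_AC/a)/((J_AC/a)+(J_CB/b)) = 28830 N·m, T_B = 372.6 N·m.
τ in each portion: τ_AC = 3.45×10^7 Pa, τ_CB = 7.34×10^6 Pa; maximum is in AC.
τ_max = T_AC·r/J = 28830·0.0810/6.76×10^-5 = 3.453×10^7 Pa.

34.5 MPa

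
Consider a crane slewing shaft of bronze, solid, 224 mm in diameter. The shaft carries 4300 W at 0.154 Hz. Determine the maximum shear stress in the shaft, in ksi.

0.292 ksi

ω = 2π·0.154 = 0.9676 rad/s, so T = P/ω = 4300 / 0.9676 = 4444 N·m.
J = πd⁴/32 = π(0.224)⁴/32 = 2.472×10^-4 m⁴.
τ_max = T·r/J = 4444 × 0.112 / 2.472×10^-4 = 2.014×10^6 Pa.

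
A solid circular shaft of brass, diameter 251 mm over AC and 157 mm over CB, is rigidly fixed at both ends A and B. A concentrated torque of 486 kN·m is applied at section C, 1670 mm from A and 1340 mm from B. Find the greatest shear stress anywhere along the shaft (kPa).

131000 kPa

Compatibility: T_A·a/J_AC = T_B·b/J_CB with T_A + T_B = T₀.
J_AC = 3.90×10^-4 m⁴, J_CB = 5.96×10^-5 m⁴, so T_A = T₀·(J_AC/a)/((J_AC/a)+(J_CB/b)) = 408100 N·m, T_B = 77860 N·m.
τ in each portion: τ_AC = 1.31×10^8 Pa, τ_CB = 1.02×10^8 Pa; maximum is in AC.
τ_max = T_AC·r/J = 408100·0.126/3.90×10^-4 = 1.314×10^8 Pa.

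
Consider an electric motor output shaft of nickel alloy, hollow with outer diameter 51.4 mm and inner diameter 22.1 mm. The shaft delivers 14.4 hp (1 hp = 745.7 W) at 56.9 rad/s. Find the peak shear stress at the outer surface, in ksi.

1.06 ksi

ω = 56.9 rad/s, so T = P/ω = 14.4×745.7 / 56.90 = 188.7 N·m.
J = π(d_o⁴ − d_i⁴)/32 = π(0.0514⁴ − 0.0221⁴)/32 = 6.618×10^-7 m⁴.
τ_max = T·r/J = 188.7 × 0.0257 / 6.618×10^-7 = 7.328×10^6 Pa.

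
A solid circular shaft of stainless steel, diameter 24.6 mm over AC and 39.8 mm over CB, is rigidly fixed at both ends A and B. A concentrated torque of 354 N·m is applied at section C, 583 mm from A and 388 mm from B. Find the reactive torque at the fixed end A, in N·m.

Compatibility: T_A·a/J_AC = T_B·b/J_CB with T_A + T_B = T₀.
J_AC = 3.60×10^-8 m⁴, J_CB = 2.46×10^-7 m⁴, so T_A = T₀·(J_AC/a)/((J_AC/a)+(J_CB/b)) = 31.34 N·m, T_B = 322.7 N·m.

31.3 N·m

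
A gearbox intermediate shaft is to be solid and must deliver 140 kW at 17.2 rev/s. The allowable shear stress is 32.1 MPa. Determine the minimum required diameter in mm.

59.0 mm

ω = 2π·17.2 = 108.1 rad/s, so T = P/ω = 140×10³ / 108.1 = 1295 N·m.
For a solid shaft τ_max = 16T/(πd³), so d = (16T/(π τ_allow))^(1/3) = (16·1295/(π·3.21×10^7))^(1/3) = 0.05901 m.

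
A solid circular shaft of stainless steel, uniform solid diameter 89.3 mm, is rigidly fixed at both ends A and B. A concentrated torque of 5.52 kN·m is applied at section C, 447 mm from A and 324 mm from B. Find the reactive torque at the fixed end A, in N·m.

With uniform GJ and both ends fixed, compatibility θ_AC = θ_CB gives T_A·a = T_B·b, together with T_A + T_B = T₀.
T_A = T₀·b/(a+b) = 5520·324/771.0 = 2320 N·m; T_B = 3200 N·m.

2320 N·m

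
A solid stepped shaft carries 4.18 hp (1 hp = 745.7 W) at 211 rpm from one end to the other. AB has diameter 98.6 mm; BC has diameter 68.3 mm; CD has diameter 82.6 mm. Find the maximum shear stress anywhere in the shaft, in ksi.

0.327 ksi

ω = 2π·211/60 = 22.10 rad/s, so T = P/ω = 4.18×745.7 / 22.10 = 141.1 N·m.
Under the same torque, τ_max = 16T/(πd³) is largest where d is smallest — segment BC (d = 68.3 mm).
τ_max = 16·141.1/(π·(0.0683)³) = 2.255×10^6 Pa.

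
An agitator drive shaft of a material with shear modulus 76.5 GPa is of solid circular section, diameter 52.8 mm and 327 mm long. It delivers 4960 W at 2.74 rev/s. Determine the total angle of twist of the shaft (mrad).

ω = 2π·2.74 = 17.22 rad/s, so T = P/ω = 4960 / 17.22 = 288.1 N·m.
J = πd⁴/32 = π(0.0528)⁴/32 = 7.630×10^-7 m⁴.
θ = T·L/(G·J) = 288.1 × 0.327 / (76.5×10⁹ × 7.630×10^-7) = 1.614×10^-3 rad.

1.61 mrad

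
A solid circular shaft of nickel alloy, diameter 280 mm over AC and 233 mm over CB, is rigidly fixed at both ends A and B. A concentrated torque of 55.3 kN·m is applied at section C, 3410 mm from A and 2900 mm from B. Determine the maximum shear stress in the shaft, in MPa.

Compatibility: T_A·a/J_AC = T_B·b/J_CB with T_A + T_B = T₀.
J_AC = 6.03×10^-4 m⁴, J_CB = 2.89×10^-4 m⁴, so T_A = T₀·(J_AC/a)/((J_AC/a)+(J_CB/b)) = 35360 N·m, T_B = 19940 N·m.
τ in each portion: τ_AC = 8.20×10^6 Pa, τ_CB = 8.03×10^6 Pa; maximum is in AC.
τ_max = T_AC·r/J = 35360·0.140/6.03×10^-4 = 8.204×10^6 Pa.

8.20 MPa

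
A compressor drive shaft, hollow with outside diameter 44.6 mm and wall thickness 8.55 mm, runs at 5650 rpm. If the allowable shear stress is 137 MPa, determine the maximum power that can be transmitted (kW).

1210 kW

J = π(d_o⁴ − d_i⁴)/32 = π(0.0446⁴ − 0.0275⁴)/32 = 3.323×10^-7 m⁴.
T_max = τ_allow·J/r = 1.37×10^8 × 3.323×10^-7 / 0.0223 = 2042 N·m.
ω = 2π·5650/60 = 591.7 rad/s, so P_max = T_max·ω = 1.208×10^6 W.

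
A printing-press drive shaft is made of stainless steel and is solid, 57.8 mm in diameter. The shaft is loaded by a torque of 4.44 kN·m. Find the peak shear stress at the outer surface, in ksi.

17.0 ksi

J = πd⁴/32 = π(0.0578)⁴/32 = 1.096×10^-6 m⁴.
τ_max = T·r/J = 4440 × 0.0289 / 1.096×10^-6 = 1.171×10^8 Pa.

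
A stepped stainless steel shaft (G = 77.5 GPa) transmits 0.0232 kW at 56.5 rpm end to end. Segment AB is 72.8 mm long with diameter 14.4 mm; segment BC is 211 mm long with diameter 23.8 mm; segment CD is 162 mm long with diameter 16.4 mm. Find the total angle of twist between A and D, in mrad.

ω = 2π·56.5/60 = 5.917 rad/s, so T = P/ω = 0.0232×10³ / 5.917 = 3.921 N·m.
J_AB = π(0.0144)⁴/32 = 4.22×10^-9 m⁴; J_BC = π(0.0238)⁴/32 = 3.15×10^-8 m⁴; J_CD = π(0.0164)⁴/32 = 7.10×10^-9 m⁴.
θ = (T/G)·Σ L_i/J_i = (3.921/77.5×10⁹)·(0.0728/4.22×10^-9 + 0.211/3.15×10^-8 + 0.162/7.10×10^-9) = 2.366×10^-3 rad.

2.37 mrad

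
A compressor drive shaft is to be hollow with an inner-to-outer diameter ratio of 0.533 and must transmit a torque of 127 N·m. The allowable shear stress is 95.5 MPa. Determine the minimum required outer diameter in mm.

19.5 mm

For a hollow shaft with d_i/d_o = 0.533: τ_max = 16T/(π d_o³ (1−k⁴)), so d_o = [16T/(π τ_allow (1−k⁴))]^(1/3) = [16·127.0/(π·9.55×10^7·0.9193)]^(1/3) = 0.01946 m.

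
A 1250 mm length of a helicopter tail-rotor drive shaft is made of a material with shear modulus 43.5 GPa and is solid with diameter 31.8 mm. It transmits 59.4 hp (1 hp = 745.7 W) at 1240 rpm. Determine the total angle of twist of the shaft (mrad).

ω = 2π·1240/60 = 129.9 rad/s, so T = P/ω = 59.4×745.7 / 129.9 = 341.1 N·m.
J = πd⁴/32 = π(0.0318)⁴/32 = 1.004×10^-7 m⁴.
θ = T·L/(G·J) = 341.1 × 1.25 / (43.5×10⁹ × 1.004×10^-7) = 0.09764 rad.

97.6 mrad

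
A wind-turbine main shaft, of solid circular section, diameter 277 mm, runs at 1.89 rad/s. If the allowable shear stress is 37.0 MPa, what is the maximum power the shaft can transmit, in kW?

J = πd⁴/32 = π(0.277)⁴/32 = 5.780×10^-4 m⁴.
T_max = τ_allow·J/r = 3.70×10^7 × 5.780×10^-4 / 0.139 = 154400 N·m.
ω = 1.89 rad/s, so P_max = T_max·ω = 2.918×10^5 W.

292 kW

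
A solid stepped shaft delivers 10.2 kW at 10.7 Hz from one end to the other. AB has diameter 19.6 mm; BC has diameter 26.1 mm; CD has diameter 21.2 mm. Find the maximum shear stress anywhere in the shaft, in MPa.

ω = 2π·10.7 = 67.23 rad/s, so T = P/ω = 10.2×10³ / 67.23 = 151.7 N·m.
Under the same torque, τ_max = 16T/(πd³) is largest where d is smallest — segment AB (d = 19.6 mm).
τ_max = 16·151.7/(π·(0.0196)³) = 1.026×10^8 Pa.

103 MPa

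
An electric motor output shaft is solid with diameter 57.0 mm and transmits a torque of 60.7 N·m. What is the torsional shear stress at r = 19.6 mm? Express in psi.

J = πd⁴/32 = π(0.0570)⁴/32 = 1.036×10^-6 m⁴.
Shear stress varies linearly with radius: τ = T·r/J = 60.70 × 0.0196 / 1.036×10^-6 = 1.148×10^6 Pa.

167 psi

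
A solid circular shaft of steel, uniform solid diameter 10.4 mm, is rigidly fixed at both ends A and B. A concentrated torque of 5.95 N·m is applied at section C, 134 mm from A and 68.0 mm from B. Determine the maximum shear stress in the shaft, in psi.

2590 psi

With uniform GJ and both ends fixed, compatibility θ_AC = θ_CB gives T_A·a = T_B·b, together with T_A + T_B = T₀.
T_A = T₀·b/(a+b) = 5.950·68.0/202.0 = 2.003 N·m; T_B = 3.947 N·m.
τ in each portion: τ_AC = 9.07×10^6 Pa, τ_CB = 1.79×10^7 Pa; maximum is in CB.
τ_max = T_CB·r/J = 3.947·0.00520/1.15×10^-9 = 1.787×10^7 Pa.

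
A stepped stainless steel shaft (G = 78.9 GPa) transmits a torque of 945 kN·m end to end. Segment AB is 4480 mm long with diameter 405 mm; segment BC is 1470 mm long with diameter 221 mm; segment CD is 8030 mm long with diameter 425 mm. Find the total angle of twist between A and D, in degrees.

J_AB = π(0.405)⁴/32 = 2.64×10^-3 m⁴; J_BC = π(0.221)⁴/32 = 2.34×10^-4 m⁴; J_CD = π(0.425)⁴/32 = 3.20×10^-3 m⁴.
θ = (T/G)·Σ L_i/J_i = (945000/78.9×10⁹)·(4.48/2.64×10^-3 + 1.47/2.34×10^-4 + 8.03/3.20×10^-3) = 0.1255 rad.

7.19°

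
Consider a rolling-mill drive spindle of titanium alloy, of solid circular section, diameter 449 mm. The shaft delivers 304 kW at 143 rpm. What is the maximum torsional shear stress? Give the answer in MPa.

1.14 MPa

ω = 2π·143/60 = 14.97 rad/s, so T = P/ω = 304×10³ / 14.97 = 20300 N·m.
J = πd⁴/32 = π(0.449)⁴/32 = 3.990×10^-3 m⁴.
τ_max = T·r/J = 20300 × 0.225 / 3.990×10^-3 = 1.142×10^6 Pa.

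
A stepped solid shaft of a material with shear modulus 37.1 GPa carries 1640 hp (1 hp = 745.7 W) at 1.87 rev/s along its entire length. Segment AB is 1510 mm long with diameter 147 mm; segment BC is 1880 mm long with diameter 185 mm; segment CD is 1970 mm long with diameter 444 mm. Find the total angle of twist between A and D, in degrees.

8.01°

ω = 2π·1.87 = 11.75 rad/s, so T = P/ω = 1640×745.7 / 11.75 = 104100 N·m.
J_AB = π(0.147)⁴/32 = 4.58×10^-5 m⁴; J_BC = π(0.185)⁴/32 = 1.15×10^-4 m⁴; J_CD = π(0.444)⁴/32 = 3.82×10^-3 m⁴.
θ = (T/G)·Σ L_i/J_i = (104100/37.1×10⁹)·(1.51/4.58×10^-5 + 1.88/1.15×10^-4 + 1.97/3.82×10^-3) = 0.1397 rad.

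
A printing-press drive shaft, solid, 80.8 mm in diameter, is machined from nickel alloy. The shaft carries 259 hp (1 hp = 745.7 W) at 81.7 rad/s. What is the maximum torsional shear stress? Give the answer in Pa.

2.28e7 Pa

ω = 81.7 rad/s, so T = P/ω = 259×745.7 / 81.70 = 2364 N·m.
J = πd⁴/32 = π(0.0808)⁴/32 = 4.185×10^-6 m⁴.
τ_max = T·r/J = 2364 × 0.0404 / 4.185×10^-6 = 2.282×10^7 Pa.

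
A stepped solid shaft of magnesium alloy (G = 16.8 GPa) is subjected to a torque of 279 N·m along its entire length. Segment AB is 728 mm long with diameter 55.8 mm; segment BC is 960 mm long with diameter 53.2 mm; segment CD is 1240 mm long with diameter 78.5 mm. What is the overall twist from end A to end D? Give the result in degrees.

J_AB = π(0.0558)⁴/32 = 9.52×10^-7 m⁴; J_BC = π(0.0532)⁴/32 = 7.86×10^-7 m⁴; J_CD = π(0.0785)⁴/32 = 3.73×10^-6 m⁴.
θ = (T/G)·Σ L_i/J_i = (279.0/16.8×10⁹)·(0.728/9.52×10^-7 + 0.960/7.86×10^-7 + 1.24/3.73×10^-6) = 0.03850 rad.

2.21°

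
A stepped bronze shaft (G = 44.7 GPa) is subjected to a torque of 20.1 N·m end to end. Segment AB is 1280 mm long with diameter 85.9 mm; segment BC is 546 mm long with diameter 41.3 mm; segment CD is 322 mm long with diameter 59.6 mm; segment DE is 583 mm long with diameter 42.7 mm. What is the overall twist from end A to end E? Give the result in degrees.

J_AB = π(0.0859)⁴/32 = 5.35×10^-6 m⁴; J_BC = π(0.0413)⁴/32 = 2.86×10^-7 m⁴; J_CD = π(0.0596)⁴/32 = 1.24×10^-6 m⁴; J_DE = π(0.0427)⁴/32 = 3.26×10^-7 m⁴.
θ = (T/G)·Σ L_i/J_i = (20.10/44.7×10⁹)·(1.28/5.35×10^-6 + 0.546/2.86×10^-7 + 0.322/1.24×10^-6 + 0.583/3.26×10^-7) = 1.887×10^-3 rad.

0.108°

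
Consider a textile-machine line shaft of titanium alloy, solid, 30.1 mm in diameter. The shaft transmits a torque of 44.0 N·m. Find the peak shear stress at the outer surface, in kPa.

8220 kPa

J = πd⁴/32 = π(0.0301)⁴/32 = 8.059×10^-8 m⁴.
τ_max = T·r/J = 44.00 × 0.0151 / 8.059×10^-8 = 8.217×10^6 Pa.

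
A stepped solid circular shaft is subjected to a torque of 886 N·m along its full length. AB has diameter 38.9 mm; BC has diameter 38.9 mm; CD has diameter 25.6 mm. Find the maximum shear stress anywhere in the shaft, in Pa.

2.69e8 Pa

Under the same torque, τ_max = 16T/(πd³) is largest where d is smallest — segment CD (d = 25.6 mm).
τ_max = 16·886.0/(π·(0.0256)³) = 2.690×10^8 Pa.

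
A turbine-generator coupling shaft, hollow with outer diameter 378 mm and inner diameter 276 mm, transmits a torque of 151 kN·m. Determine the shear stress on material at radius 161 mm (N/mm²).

J = π(d_o⁴ − d_i⁴)/32 = π(0.378⁴ − 0.276⁴)/32 = 1.435×10^-3 m⁴.
Shear stress varies linearly with radius: τ = T·r/J = 151000 × 0.161 / 1.435×10^-3 = 1.695×10^7 Pa.

16.9 N/mm²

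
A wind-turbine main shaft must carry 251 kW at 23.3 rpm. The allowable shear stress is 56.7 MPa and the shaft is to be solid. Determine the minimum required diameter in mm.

ω = 2π·23.3/60 = 2.440 rad/s, so T = P/ω = 251×10³ / 2.440 = 102900 N·m.
For a solid shaft τ_max = 16T/(πd³), so d = (16T/(π τ_allow))^(1/3) = (16·102900/(π·5.67×10^7))^(1/3) = 0.2098 m.

210 mm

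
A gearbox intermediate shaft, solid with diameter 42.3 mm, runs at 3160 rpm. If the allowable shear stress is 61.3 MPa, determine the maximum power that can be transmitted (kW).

301 kW

J = πd⁴/32 = π(0.0423)⁴/32 = 3.143×10^-7 m⁴.
T_max = τ_allow·J/r = 6.13×10^7 × 3.143×10^-7 / 0.0211 = 911.0 N·m.
ω = 2π·3160/60 = 330.9 rad/s, so P_max = T_max·ω = 3.015×10^5 W.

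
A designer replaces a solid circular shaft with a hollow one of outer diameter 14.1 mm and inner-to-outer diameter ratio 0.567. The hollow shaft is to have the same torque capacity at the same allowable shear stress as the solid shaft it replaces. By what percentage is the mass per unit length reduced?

27.0 %

Equal τ_max and T ⇒ the solid shaft needs d_s³ = d_o³(1−k⁴), so d_s = 14.1·(1−0.567⁴)^(1/3) = 13.60 mm.
Area ratio A_h/A_s = d_o²(1−k²)/d_s² = (1−k²)/(1−k⁴)^(2/3) = 0.7297.
Mass saving = 1 − 0.7297 = 27.0 %.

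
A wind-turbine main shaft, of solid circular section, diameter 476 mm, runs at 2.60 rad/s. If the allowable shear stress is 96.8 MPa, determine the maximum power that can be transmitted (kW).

J = πd⁴/32 = π(0.476)⁴/32 = 5.040×10^-3 m⁴.
T_max = τ_allow·J/r = 9.68×10^7 × 5.040×10^-3 / 0.238 = 2.050e6 N·m.
ω = 2.60 rad/s, so P_max = T_max·ω = 5.330×10^6 W.

5330 kW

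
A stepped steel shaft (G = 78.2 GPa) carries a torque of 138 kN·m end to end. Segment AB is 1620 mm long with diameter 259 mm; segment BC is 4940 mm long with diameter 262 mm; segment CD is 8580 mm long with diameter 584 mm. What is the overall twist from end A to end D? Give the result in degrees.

1.53°

J_AB = π(0.259)⁴/32 = 4.42×10^-4 m⁴; J_BC = π(0.262)⁴/32 = 4.63×10^-4 m⁴; J_CD = π(0.584)⁴/32 = 0.0114 m⁴.
θ = (T/G)·Σ L_i/J_i = (138000/78.2×10⁹)·(1.62/4.42×10^-4 + 4.94/4.63×10^-4 + 8.58/0.0114) = 0.02664 rad.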